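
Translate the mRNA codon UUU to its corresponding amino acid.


Standard genetic code lookup.
Codon UUU -> Phe

Phe


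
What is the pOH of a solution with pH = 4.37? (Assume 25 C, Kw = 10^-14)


pOH = 14 - pH
pOH = 14 - 4.37
pOH = 9.63

9.63


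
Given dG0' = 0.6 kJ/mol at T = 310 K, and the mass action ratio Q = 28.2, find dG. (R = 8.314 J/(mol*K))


dG = dG0' + RT * ln(Q) / 1000
dG = 0.6 + 8.314 * 310 * ln(28.2) / 1000
dG = 9.2066 kJ/mol

9.2066 kJ/mol


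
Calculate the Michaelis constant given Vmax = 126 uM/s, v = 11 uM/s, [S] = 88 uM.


Km = [S] * (Vmax - v) / v
Km = 88 * (126 - 11) / 11
Km = 920.0 uM

920.0 uM


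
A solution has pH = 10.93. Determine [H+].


[H+] = 10^(-pH)
[H+] = 10^(-10.93)
[H+] = 1.175e-11 M

1.175e-11 M


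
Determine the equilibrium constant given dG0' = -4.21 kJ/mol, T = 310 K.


Keq = exp(-dG0 * 1000 / (R * T))
Keq = exp(-(-4.21) * 1000 / (8.314 * 310))
Keq = 5.1216

5.1216


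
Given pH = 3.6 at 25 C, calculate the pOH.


pOH = 14 - pH
pOH = 14 - 3.6
pOH = 10.4

10.4


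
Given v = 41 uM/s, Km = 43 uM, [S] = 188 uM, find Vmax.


Vmax = v * (Km + [S]) / [S]
Vmax = 41 * (43 + 188) / 188
Vmax = 50.3777 uM/s

50.3777 uM/s


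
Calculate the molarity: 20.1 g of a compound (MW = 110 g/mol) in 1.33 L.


C = (mass / MW) / volume
C = (20.1 / 110) / 1.33
C = 0.1374 M

0.1374 M


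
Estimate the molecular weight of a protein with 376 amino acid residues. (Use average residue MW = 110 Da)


MW = n_residues * 110 Da
MW = 376 * 110
MW = 41360 Da

41360 Da


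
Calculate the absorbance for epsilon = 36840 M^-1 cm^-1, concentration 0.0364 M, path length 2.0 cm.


A = epsilon * c * l
A = 36840 * 0.0364 * 2.0
A = 2681.952

2681.952


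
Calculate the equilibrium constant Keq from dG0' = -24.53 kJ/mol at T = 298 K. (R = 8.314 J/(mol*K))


Keq = exp(-dG0 * 1000 / (R * T))
Keq = exp(-(-24.53) * 1000 / (8.314 * 298))
Keq = 19946.7651

19946.7651


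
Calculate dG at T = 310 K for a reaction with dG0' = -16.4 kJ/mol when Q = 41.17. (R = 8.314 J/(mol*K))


dG = dG0' + RT * ln(Q) / 1000
dG = -16.4 + 8.314 * 310 * ln(41.17) / 1000
dG = -6.8182 kJ/mol

-6.8182 kJ/mol


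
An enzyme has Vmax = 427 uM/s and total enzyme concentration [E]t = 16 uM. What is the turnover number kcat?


kcat = Vmax / [E]t
kcat = 427 / 16
kcat = 26.6875 s^-1

26.6875 s^-1


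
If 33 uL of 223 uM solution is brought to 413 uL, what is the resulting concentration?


C2 = C1 * V1 / V2
C2 = 223 * 33 / 413
C2 = 17.8184 uM

17.8184 uM


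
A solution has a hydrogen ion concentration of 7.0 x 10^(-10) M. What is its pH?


pH = -log10([H+])
pH = -log10(7.0 x 10^(-10))
pH = 9.1549

9.1549


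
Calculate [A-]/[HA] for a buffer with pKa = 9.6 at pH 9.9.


[A-]/[HA] = 10^(pH - pKa)
= 10^(9.9 - 9.6)
= 1.9953

1.9953


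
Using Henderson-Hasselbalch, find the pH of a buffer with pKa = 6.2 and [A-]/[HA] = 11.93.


pH = pKa + log10([A-]/[HA])
pH = 6.2 + log10(11.93)
pH = 7.2766

7.2766


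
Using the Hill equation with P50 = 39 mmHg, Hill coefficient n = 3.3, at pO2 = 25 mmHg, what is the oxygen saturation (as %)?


Y = pO2^n / (P50^n + pO2^n)
Y = 25^3.3 / (39^3.3 + 25^3.3)
Y = 18.73%

18.73%


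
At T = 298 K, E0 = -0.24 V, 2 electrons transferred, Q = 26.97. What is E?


E = E0 - (RT/nF) * ln(Q)
E = -0.24 - (8.314 * 298 / (2 * 96485)) * ln(26.97)
E = -0.2823 V

-0.2823 V


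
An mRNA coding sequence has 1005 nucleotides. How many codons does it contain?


codons = nucleotides / 3
codons = 1005 / 3 = 335

335


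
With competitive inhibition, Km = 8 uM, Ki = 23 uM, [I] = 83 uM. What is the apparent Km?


Km_app = Km * (1 + [I]/Ki)
Km_app = 8 * (1 + 83/23)
Km_app = 36.8696 uM

36.8696 uM


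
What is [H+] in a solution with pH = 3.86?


[H+] = 10^(-pH)
[H+] = 10^(-3.86)
[H+] = 1.380e-04 M

1.380e-04 M


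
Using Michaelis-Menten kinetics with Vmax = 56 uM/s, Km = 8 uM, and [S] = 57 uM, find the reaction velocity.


v = Vmax * [S] / (Km + [S])
v = 56 * 57 / (8 + 57)
v = 49.1077 uM/s

49.1077 uM/s


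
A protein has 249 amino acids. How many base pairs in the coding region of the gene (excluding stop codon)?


Each amino acid = 1 codon = 3 bp
bp = 249 * 3 = 747 bp

747 bp


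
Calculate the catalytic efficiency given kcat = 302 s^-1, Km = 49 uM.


Catalytic efficiency = kcat / Km
= 302 / 49
= 6.1633 uM^-1*s^-1

6.1633 uM^-1*s^-1


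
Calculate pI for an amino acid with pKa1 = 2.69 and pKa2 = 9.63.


pI = (pKa1 + pKa2) / 2
pI = (2.69 + 9.63) / 2
pI = 6.16

6.16


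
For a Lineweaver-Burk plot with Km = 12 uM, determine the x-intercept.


x-intercept = -1/Km
= -1/12
= -0.0833 1/uM

-0.0833 1/uM


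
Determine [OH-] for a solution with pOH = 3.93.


[OH-] = 10^(-pOH)
[OH-] = 10^(-3.93)
[OH-] = 1.175e-04 M

1.175e-04 M


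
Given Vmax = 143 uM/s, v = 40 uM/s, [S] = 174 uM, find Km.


Km = [S] * (Vmax - v) / v
Km = 174 * (143 - 40) / 40
Km = 448.05 uM

448.05 uM


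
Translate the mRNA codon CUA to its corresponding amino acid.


Standard genetic code lookup.
Codon CUA -> Leu

Leu


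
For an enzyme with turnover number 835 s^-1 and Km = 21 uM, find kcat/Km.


Catalytic efficiency = kcat / Km
= 835 / 21
= 39.7619 uM^-1*s^-1

39.7619 uM^-1*s^-1


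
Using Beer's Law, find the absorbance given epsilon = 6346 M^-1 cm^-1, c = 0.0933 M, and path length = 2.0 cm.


A = epsilon * c * l
A = 6346 * 0.0933 * 2.0
A = 1184.1636

1184.1636


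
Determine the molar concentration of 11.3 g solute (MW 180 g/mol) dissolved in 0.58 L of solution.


C = (mass / MW) / volume
C = (11.3 / 180) / 0.58
C = 0.1082 M

0.1082 M


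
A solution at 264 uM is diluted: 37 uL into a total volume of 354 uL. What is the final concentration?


C2 = C1 * V1 / V2
C2 = 264 * 37 / 354
C2 = 27.5932 uM

27.5932 uM


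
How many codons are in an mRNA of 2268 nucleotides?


codons = nucleotides / 3
codons = 2268 / 3 = 756

756


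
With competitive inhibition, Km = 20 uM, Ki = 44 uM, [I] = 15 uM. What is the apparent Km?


Km_app = Km * (1 + [I]/Ki)
Km_app = 20 * (1 + 15/44)
Km_app = 26.8182 uM

26.8182 uM


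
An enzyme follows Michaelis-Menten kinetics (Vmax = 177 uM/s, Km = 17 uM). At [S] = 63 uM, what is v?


v = Vmax * [S] / (Km + [S])
v = 177 * 63 / (17 + 63)
v = 139.3875 uM/s

139.3875 uM/s


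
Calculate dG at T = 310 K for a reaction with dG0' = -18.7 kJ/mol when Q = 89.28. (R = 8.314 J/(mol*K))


dG = dG0' + RT * ln(Q) / 1000
dG = -18.7 + 8.314 * 310 * ln(89.28) / 1000
dG = -7.1232 kJ/mol

-7.1232 kJ/mol


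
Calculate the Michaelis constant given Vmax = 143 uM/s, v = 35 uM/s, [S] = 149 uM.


Km = [S] * (Vmax - v) / v
Km = 149 * (143 - 35) / 35
Km = 459.7714 uM

459.7714 uM


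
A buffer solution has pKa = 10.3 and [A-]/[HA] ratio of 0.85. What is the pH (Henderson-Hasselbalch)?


pH = pKa + log10([A-]/[HA])
pH = 10.3 + log10(0.85)
pH = 10.2294

10.2294


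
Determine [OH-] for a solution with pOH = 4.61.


[OH-] = 10^(-pOH)
[OH-] = 10^(-4.61)
[OH-] = 2.455e-05 M

2.455e-05 M


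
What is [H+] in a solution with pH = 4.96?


[H+] = 10^(-pH)
[H+] = 10^(-4.96)
[H+] = 1.096e-05 M

1.096e-05 M


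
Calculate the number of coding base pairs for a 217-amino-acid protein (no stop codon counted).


Each amino acid = 1 codon = 3 bp
bp = 217 * 3 = 651 bp

651 bp


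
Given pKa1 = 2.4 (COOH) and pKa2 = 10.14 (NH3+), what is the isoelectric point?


pI = (pKa1 + pKa2) / 2
pI = (2.4 + 10.14) / 2
pI = 6.27

6.27


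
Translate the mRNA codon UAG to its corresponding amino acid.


Standard genetic code lookup.
Codon UAG -> Stop

Stop


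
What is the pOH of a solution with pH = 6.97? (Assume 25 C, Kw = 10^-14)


pOH = 14 - pH
pOH = 14 - 6.97
pOH = 7.03

7.03


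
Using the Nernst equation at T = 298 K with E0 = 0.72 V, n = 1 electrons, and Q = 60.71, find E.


E = E0 - (RT/nF) * ln(Q)
E = 0.72 - (8.314 * 298 / (1 * 96485)) * ln(60.71)
E = 0.6146 V

0.6146 V


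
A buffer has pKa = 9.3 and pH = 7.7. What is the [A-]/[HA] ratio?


[A-]/[HA] = 10^(pH - pKa)
= 10^(7.7 - 9.3)
= 0.0251

0.0251


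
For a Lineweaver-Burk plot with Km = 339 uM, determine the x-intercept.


x-intercept = -1/Km
= -1/339
= -0.0029 1/uM

-0.0029 1/uM


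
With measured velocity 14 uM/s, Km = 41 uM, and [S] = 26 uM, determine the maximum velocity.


Vmax = v * (Km + [S]) / [S]
Vmax = 14 * (41 + 26) / 26
Vmax = 36.0769 uM/s

36.0769 uM/s


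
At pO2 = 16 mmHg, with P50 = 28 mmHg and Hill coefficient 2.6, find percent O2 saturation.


Y = pO2^n / (P50^n + pO2^n)
Y = 16^2.6 / (28^2.6 + 16^2.6)
Y = 18.92%

18.92%


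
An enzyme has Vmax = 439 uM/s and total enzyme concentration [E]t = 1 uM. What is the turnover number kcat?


kcat = Vmax / [E]t
kcat = 439 / 1
kcat = 439.0 s^-1

439.0 s^-1


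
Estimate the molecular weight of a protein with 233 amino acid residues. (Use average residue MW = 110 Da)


MW = n_residues * 110 Da
MW = 233 * 110
MW = 25630 Da

25630 Da


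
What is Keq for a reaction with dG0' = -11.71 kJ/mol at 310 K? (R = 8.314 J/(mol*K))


Keq = exp(-dG0 * 1000 / (R * T))
Keq = exp(-(-11.71) * 1000 / (8.314 * 310))
Keq = 94.014

94.014


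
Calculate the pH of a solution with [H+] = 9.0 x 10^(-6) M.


pH = -log10([H+])
pH = -log10(9.0 x 10^(-6))
pH = 5.0458

5.0458


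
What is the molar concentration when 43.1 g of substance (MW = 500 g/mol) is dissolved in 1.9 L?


C = (mass / MW) / volume
C = (43.1 / 500) / 1.9
C = 0.0454 M

0.0454 M


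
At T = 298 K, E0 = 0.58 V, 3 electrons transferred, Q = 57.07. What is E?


E = E0 - (RT/nF) * ln(Q)
E = 0.58 - (8.314 * 298 / (3 * 96485)) * ln(57.07)
E = 0.5454 V

0.5454 V


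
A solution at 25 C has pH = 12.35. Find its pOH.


pOH = 14 - pH
pOH = 14 - 12.35
pOH = 1.65

1.65


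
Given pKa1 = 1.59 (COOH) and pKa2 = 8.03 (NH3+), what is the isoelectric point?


pI = (pKa1 + pKa2) / 2
pI = (1.59 + 8.03) / 2
pI = 4.81

4.81


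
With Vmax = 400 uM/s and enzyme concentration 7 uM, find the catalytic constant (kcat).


kcat = Vmax / [E]t
kcat = 400 / 7
kcat = 57.1429 s^-1

57.1429 s^-1


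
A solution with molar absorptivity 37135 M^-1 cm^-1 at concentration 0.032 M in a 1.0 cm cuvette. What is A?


A = epsilon * c * l
A = 37135 * 0.032 * 1.0
A = 1188.32

1188.32


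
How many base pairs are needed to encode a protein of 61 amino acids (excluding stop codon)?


Each amino acid = 1 codon = 3 bp
bp = 61 * 3 = 183 bp

183 bp


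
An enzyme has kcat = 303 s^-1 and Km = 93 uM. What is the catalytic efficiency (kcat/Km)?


Catalytic efficiency = kcat / Km
= 303 / 93
= 3.2581 uM^-1*s^-1

3.2581 uM^-1*s^-1


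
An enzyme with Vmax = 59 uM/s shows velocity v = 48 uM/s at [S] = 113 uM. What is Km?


Km = [S] * (Vmax - v) / v
Km = 113 * (59 - 48) / 48
Km = 25.8958 uM

25.8958 uM


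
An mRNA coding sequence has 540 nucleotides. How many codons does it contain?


codons = nucleotides / 3
codons = 540 / 3 = 180

180


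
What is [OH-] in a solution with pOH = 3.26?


[OH-] = 10^(-pOH)
[OH-] = 10^(-3.26)
[OH-] = 5.495e-04 M

5.495e-04 M


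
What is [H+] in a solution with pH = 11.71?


[H+] = 10^(-pH)
[H+] = 10^(-11.71)
[H+] = 1.950e-12 M

1.950e-12 M


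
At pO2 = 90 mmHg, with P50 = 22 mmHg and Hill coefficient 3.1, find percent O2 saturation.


Y = pO2^n / (P50^n + pO2^n)
Y = 90^3.1 / (22^3.1 + 90^3.1)
Y = 98.75%

98.75%


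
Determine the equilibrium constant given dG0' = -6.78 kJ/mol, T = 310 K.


Keq = exp(-dG0 * 1000 / (R * T))
Keq = exp(-(-6.78) * 1000 / (8.314 * 310))
Keq = 13.8824

13.8824


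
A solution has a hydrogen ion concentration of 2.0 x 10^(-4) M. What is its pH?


pH = -log10([H+])
pH = -log10(2.0 x 10^(-4))
pH = 3.699

3.699


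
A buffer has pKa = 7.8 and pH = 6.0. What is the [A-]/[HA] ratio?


[A-]/[HA] = 10^(pH - pKa)
= 10^(6.0 - 7.8)
= 0.0158

0.0158


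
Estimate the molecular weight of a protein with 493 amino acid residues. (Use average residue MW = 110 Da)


MW = n_residues * 110 Da
MW = 493 * 110
MW = 54230 Da

54230 Da


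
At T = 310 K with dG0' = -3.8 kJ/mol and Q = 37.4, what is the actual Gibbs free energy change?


dG = dG0' + RT * ln(Q) / 1000
dG = -3.8 + 8.314 * 310 * ln(37.4) / 1000
dG = 5.5343 kJ/mol

5.5343 kJ/mol


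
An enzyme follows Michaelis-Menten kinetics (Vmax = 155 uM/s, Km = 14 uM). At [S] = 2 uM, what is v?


v = Vmax * [S] / (Km + [S])
v = 155 * 2 / (14 + 2)
v = 19.375 uM/s

19.375 uM/s


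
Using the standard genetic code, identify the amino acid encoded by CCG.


Standard genetic code lookup.
Codon CCG -> Pro

Pro


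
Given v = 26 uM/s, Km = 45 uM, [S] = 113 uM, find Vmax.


Vmax = v * (Km + [S]) / [S]
Vmax = 26 * (45 + 113) / 113
Vmax = 36.354 uM/s

36.354 uM/s


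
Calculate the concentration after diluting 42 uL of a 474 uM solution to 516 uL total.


C2 = C1 * V1 / V2
C2 = 474 * 42 / 516
C2 = 38.5814 uM

38.5814 uM


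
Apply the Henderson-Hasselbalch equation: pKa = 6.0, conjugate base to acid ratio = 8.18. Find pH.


pH = pKa + log10([A-]/[HA])
pH = 6.0 + log10(8.18)
pH = 6.9128

6.9128


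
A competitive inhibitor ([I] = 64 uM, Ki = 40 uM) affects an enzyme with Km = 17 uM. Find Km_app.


Km_app = Km * (1 + [I]/Ki)
Km_app = 17 * (1 + 64/40)
Km_app = 44.2 uM

44.2 uM


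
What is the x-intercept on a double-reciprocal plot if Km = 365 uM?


x-intercept = -1/Km
= -1/365
= -0.0027 1/uM

-0.0027 1/uM


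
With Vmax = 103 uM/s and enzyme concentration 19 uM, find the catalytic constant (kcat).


kcat = Vmax / [E]t
kcat = 103 / 19
kcat = 5.4211 s^-1

5.4211 s^-1


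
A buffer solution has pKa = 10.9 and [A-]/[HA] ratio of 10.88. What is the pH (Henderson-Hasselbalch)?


pH = pKa + log10([A-]/[HA])
pH = 10.9 + log10(10.88)
pH = 11.9366

11.9366


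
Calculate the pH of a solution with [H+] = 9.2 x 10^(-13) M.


pH = -log10([H+])
pH = -log10(9.2 x 10^(-13))
pH = 12.0362

12.0362


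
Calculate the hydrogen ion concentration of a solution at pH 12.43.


[H+] = 10^(-pH)
[H+] = 10^(-12.43)
[H+] = 3.715e-13 M

3.715e-13 M


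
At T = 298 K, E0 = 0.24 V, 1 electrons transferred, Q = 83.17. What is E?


E = E0 - (RT/nF) * ln(Q)
E = 0.24 - (8.314 * 298 / (1 * 96485)) * ln(83.17)
E = 0.1265 V

0.1265 V


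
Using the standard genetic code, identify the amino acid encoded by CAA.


Standard genetic code lookup.
Codon CAA -> Gln

Gln


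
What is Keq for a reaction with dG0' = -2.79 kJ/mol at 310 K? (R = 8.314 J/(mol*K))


Keq = exp(-dG0 * 1000 / (R * T))
Keq = exp(-(-2.79) * 1000 / (8.314 * 310))
Keq = 2.9521

2.9521


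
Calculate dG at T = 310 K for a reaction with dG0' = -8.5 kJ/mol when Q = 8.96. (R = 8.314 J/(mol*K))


dG = dG0' + RT * ln(Q) / 1000
dG = -8.5 + 8.314 * 310 * ln(8.96) / 1000
dG = -2.8485 kJ/mol

-2.8485 kJ/mol


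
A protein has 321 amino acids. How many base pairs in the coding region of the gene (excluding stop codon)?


Each amino acid = 1 codon = 3 bp
bp = 321 * 3 = 963 bp

963 bp


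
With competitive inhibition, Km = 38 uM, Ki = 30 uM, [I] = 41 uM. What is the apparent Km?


Km_app = Km * (1 + [I]/Ki)
Km_app = 38 * (1 + 41/30)
Km_app = 89.9333 uM

89.9333 uM


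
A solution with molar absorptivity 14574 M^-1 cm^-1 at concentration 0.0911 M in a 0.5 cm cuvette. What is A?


A = epsilon * c * l
A = 14574 * 0.0911 * 0.5
A = 663.8457

663.8457


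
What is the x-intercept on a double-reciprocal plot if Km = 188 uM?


x-intercept = -1/Km
= -1/188
= -0.0053 1/uM

-0.0053 1/uM


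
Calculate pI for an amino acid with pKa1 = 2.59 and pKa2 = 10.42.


pI = (pKa1 + pKa2) / 2
pI = (2.59 + 10.42) / 2
pI = 6.505

6.505


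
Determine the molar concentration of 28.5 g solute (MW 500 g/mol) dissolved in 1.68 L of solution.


C = (mass / MW) / volume
C = (28.5 / 500) / 1.68
C = 0.0339 M

0.0339 M


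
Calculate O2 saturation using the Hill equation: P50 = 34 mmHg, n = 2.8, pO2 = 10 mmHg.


Y = pO2^n / (P50^n + pO2^n)
Y = 10^2.8 / (34^2.8 + 10^2.8)
Y = 3.15%

3.15%


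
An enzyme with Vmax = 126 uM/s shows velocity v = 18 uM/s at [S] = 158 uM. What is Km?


Km = [S] * (Vmax - v) / v
Km = 158 * (126 - 18) / 18
Km = 948.0 uM

948.0 uM


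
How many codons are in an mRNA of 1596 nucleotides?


codons = nucleotides / 3
codons = 1596 / 3 = 532

532


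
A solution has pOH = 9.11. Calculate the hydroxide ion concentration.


[OH-] = 10^(-pOH)
[OH-] = 10^(-9.11)
[OH-] = 7.762e-10 M

7.762e-10 M


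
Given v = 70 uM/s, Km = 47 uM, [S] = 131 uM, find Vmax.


Vmax = v * (Km + [S]) / [S]
Vmax = 70 * (47 + 131) / 131
Vmax = 95.1145 uM/s

95.1145 uM/s


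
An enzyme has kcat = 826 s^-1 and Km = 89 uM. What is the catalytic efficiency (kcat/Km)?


Catalytic efficiency = kcat / Km
= 826 / 89
= 9.2809 uM^-1*s^-1

9.2809 uM^-1*s^-1


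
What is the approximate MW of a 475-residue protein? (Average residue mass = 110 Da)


MW = n_residues * 110 Da
MW = 475 * 110
MW = 52250 Da

52250 Da


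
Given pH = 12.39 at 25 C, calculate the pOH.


pOH = 14 - pH
pOH = 14 - 12.39
pOH = 1.61

1.61


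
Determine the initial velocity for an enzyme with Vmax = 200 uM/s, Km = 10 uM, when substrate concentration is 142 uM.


v = Vmax * [S] / (Km + [S])
v = 200 * 142 / (10 + 142)
v = 186.8421 uM/s

186.8421 uM/s


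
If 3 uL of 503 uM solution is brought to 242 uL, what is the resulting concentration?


C2 = C1 * V1 / V2
C2 = 503 * 3 / 242
C2 = 6.2355 uM

6.2355 uM


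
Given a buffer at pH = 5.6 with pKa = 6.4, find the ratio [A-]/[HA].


[A-]/[HA] = 10^(pH - pKa)
= 10^(5.6 - 6.4)
= 0.1585

0.1585


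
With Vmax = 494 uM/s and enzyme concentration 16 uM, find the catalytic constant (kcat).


kcat = Vmax / [E]t
kcat = 494 / 16
kcat = 30.875 s^-1

30.875 s^-1


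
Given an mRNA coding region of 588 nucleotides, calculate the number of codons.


codons = nucleotides / 3
codons = 588 / 3 = 196

196


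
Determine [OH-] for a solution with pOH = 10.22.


[OH-] = 10^(-pOH)
[OH-] = 10^(-10.22)
[OH-] = 6.026e-11 M

6.026e-11 M


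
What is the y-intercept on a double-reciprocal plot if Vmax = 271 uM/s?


y-intercept = 1/Vmax
= 1/271
= 0.0037 s/uM

0.0037 s/uM


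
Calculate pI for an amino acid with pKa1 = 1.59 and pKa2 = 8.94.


pI = (pKa1 + pKa2) / 2
pI = (1.59 + 8.94) / 2
pI = 5.265

5.265


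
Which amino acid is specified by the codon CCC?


Standard genetic code lookup.
Codon CCC -> Pro

Pro


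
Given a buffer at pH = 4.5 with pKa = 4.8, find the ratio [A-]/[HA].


[A-]/[HA] = 10^(pH - pKa)
= 10^(4.5 - 4.8)
= 0.5012

0.5012


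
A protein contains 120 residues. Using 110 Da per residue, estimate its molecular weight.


MW = n_residues * 110 Da
MW = 120 * 110
MW = 13200 Da

13200 Da


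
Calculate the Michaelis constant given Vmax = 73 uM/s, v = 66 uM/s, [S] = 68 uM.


Km = [S] * (Vmax - v) / v
Km = 68 * (73 - 66) / 66
Km = 7.2121 uM

7.2121 uM


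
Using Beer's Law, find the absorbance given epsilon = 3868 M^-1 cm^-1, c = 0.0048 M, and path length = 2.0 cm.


A = epsilon * c * l
A = 3868 * 0.0048 * 2.0
A = 37.1328

37.1328


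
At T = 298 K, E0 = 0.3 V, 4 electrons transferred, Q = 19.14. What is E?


E = E0 - (RT/nF) * ln(Q)
E = 0.3 - (8.314 * 298 / (4 * 96485)) * ln(19.14)
E = 0.2811 V

0.2811 V


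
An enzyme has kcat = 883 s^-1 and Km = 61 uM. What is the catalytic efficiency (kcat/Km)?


Catalytic efficiency = kcat / Km
= 883 / 61
= 14.4754 uM^-1*s^-1

14.4754 uM^-1*s^-1


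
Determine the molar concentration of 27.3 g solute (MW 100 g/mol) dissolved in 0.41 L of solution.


C = (mass / MW) / volume
C = (27.3 / 100) / 0.41
C = 0.6659 M

0.6659 M


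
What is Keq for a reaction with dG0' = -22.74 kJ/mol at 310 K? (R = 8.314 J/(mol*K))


Keq = exp(-dG0 * 1000 / (R * T))
Keq = exp(-(-22.74) * 1000 / (8.314 * 310))
Keq = 6788.9402

6788.9402


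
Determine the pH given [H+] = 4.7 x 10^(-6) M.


pH = -log10([H+])
pH = -log10(4.7 x 10^(-6))
pH = 5.3279

5.3279


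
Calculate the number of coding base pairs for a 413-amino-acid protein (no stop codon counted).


Each amino acid = 1 codon = 3 bp
bp = 413 * 3 = 1239 bp

1239 bp


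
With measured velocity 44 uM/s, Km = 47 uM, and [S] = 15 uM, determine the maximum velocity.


Vmax = v * (Km + [S]) / [S]
Vmax = 44 * (47 + 15) / 15
Vmax = 181.8667 uM/s

181.8667 uM/s


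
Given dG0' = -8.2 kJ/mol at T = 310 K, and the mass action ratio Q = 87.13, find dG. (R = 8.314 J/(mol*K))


dG = dG0' + RT * ln(Q) / 1000
dG = -8.2 + 8.314 * 310 * ln(87.13) / 1000
dG = 3.314 kJ/mol

3.314 kJ/mol


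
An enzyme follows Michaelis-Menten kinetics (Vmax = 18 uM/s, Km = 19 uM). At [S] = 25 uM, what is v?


v = Vmax * [S] / (Km + [S])
v = 18 * 25 / (19 + 25)
v = 10.2273 uM/s

10.2273 uM/s


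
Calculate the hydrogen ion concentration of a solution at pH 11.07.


[H+] = 10^(-pH)
[H+] = 10^(-11.07)
[H+] = 8.511e-12 M

8.511e-12 M


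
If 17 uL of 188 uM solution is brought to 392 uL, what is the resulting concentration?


C2 = C1 * V1 / V2
C2 = 188 * 17 / 392
C2 = 8.1531 uM

8.1531 uM


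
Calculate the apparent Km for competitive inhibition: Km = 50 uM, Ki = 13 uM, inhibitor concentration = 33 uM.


Km_app = Km * (1 + [I]/Ki)
Km_app = 50 * (1 + 33/13)
Km_app = 176.9231 uM

176.9231 uM


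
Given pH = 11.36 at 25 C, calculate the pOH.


pOH = 14 - pH
pOH = 14 - 11.36
pOH = 2.64

2.64


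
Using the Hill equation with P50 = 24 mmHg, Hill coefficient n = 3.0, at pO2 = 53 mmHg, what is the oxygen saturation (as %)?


Y = pO2^n / (P50^n + pO2^n)
Y = 53^3.0 / (24^3.0 + 53^3.0)
Y = 91.5%

91.5%


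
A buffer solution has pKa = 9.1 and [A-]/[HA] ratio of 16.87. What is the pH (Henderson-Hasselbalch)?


pH = pKa + log10([A-]/[HA])
pH = 9.1 + log10(16.87)
pH = 10.3271

10.3271


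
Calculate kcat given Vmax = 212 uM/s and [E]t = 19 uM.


kcat = Vmax / [E]t
kcat = 212 / 19
kcat = 11.1579 s^-1

11.1579 s^-1


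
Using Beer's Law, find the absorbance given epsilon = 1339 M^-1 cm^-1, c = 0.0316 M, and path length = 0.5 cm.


A = epsilon * c * l
A = 1339 * 0.0316 * 0.5
A = 21.1562

21.1562


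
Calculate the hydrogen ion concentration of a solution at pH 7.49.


[H+] = 10^(-pH)
[H+] = 10^(-7.49)
[H+] = 3.236e-08 M

3.236e-08 M


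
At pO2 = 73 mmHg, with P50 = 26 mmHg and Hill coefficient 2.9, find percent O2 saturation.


Y = pO2^n / (P50^n + pO2^n)
Y = 73^2.9 / (26^2.9 + 73^2.9)
Y = 95.23%

95.23%


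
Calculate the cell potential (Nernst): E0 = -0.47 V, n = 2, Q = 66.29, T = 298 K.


E = E0 - (RT/nF) * ln(Q)
E = -0.47 - (8.314 * 298 / (2 * 96485)) * ln(66.29)
E = -0.5238 V

-0.5238 V


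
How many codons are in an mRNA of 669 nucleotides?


codons = nucleotides / 3
codons = 669 / 3 = 223

223


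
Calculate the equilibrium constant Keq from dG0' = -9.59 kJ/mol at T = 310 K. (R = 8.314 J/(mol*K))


Keq = exp(-dG0 * 1000 / (R * T))
Keq = exp(-(-9.59) * 1000 / (8.314 * 310))
Keq = 41.3012

41.3012


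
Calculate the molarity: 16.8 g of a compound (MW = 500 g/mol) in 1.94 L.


C = (mass / MW) / volume
C = (16.8 / 500) / 1.94
C = 0.0173 M

0.0173 M


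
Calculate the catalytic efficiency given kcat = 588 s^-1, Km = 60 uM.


Catalytic efficiency = kcat / Km
= 588 / 60
= 9.8 uM^-1*s^-1

9.8 uM^-1*s^-1


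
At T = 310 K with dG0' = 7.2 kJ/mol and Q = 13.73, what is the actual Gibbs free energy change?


dG = dG0' + RT * ln(Q) / 1000
dG = 7.2 + 8.314 * 310 * ln(13.73) / 1000
dG = 13.9516 kJ/mol

13.9516 kJ/mol


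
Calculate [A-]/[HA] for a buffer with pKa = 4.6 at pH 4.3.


[A-]/[HA] = 10^(pH - pKa)
= 10^(4.3 - 4.6)
= 0.5012

0.5012


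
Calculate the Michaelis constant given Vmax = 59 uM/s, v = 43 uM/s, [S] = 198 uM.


Km = [S] * (Vmax - v) / v
Km = 198 * (59 - 43) / 43
Km = 73.6744 uM

73.6744 uM


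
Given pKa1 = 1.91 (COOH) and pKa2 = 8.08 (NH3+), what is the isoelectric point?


pI = (pKa1 + pKa2) / 2
pI = (1.91 + 8.08) / 2
pI = 4.995

4.995


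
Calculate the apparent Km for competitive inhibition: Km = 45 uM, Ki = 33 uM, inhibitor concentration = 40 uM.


Km_app = Km * (1 + [I]/Ki)
Km_app = 45 * (1 + 40/33)
Km_app = 99.5455 uM

99.5455 uM


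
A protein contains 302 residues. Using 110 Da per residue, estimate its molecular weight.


MW = n_residues * 110 Da
MW = 302 * 110
MW = 33220 Da

33220 Da


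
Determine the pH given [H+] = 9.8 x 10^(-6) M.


pH = -log10([H+])
pH = -log10(9.8 x 10^(-6))
pH = 5.0088

5.0088


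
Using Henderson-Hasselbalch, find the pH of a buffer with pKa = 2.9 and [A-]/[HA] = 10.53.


pH = pKa + log10([A-]/[HA])
pH = 2.9 + log10(10.53)
pH = 3.9224

3.9224


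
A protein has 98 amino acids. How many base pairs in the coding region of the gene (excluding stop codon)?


Each amino acid = 1 codon = 3 bp
bp = 98 * 3 = 294 bp

294 bp


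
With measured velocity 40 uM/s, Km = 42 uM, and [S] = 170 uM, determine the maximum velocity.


Vmax = v * (Km + [S]) / [S]
Vmax = 40 * (42 + 170) / 170
Vmax = 49.8824 uM/s

49.8824 uM/s


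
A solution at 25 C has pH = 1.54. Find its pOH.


pOH = 14 - pH
pOH = 14 - 1.54
pOH = 12.46

12.46


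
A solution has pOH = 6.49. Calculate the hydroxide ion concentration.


[OH-] = 10^(-pOH)
[OH-] = 10^(-6.49)
[OH-] = 3.236e-07 M

3.236e-07 M


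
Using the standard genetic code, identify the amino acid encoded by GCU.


Standard genetic code lookup.
Codon GCU -> Ala

Ala


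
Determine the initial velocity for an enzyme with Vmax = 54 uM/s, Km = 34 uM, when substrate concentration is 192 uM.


v = Vmax * [S] / (Km + [S])
v = 54 * 192 / (34 + 192)
v = 45.8761 uM/s

45.8761 uM/s


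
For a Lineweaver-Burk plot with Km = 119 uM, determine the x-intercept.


x-intercept = -1/Km
= -1/119
= -0.0084 1/uM

-0.0084 1/uM


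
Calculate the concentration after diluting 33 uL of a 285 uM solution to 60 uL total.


C2 = C1 * V1 / V2
C2 = 285 * 33 / 60
C2 = 156.75 uM

156.75 uM


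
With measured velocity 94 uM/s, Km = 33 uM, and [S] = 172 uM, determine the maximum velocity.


Vmax = v * (Km + [S]) / [S]
Vmax = 94 * (33 + 172) / 172
Vmax = 112.0349 uM/s

112.0349 uM/s


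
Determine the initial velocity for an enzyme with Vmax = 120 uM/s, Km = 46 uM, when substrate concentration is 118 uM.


v = Vmax * [S] / (Km + [S])
v = 120 * 118 / (46 + 118)
v = 86.3415 uM/s

86.3415 uM/s


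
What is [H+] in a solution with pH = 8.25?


[H+] = 10^(-pH)
[H+] = 10^(-8.25)
[H+] = 5.623e-09 M

5.623e-09 M


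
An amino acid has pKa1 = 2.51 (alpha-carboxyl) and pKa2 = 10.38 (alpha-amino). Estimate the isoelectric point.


pI = (pKa1 + pKa2) / 2
pI = (2.51 + 10.38) / 2
pI = 6.445

6.445


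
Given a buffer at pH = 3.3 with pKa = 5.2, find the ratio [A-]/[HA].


[A-]/[HA] = 10^(pH - pKa)
= 10^(3.3 - 5.2)
= 0.0126

0.0126


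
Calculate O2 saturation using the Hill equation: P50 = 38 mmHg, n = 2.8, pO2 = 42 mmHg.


Y = pO2^n / (P50^n + pO2^n)
Y = 42^2.8 / (38^2.8 + 42^2.8)
Y = 56.96%

56.96%


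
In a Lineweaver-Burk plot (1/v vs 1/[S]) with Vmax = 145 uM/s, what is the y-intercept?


y-intercept = 1/Vmax
= 1/145
= 0.0069 s/uM

0.0069 s/uM


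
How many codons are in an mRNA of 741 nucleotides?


codons = nucleotides / 3
codons = 741 / 3 = 247

247


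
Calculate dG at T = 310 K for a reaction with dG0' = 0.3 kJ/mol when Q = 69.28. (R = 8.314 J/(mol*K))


dG = dG0' + RT * ln(Q) / 1000
dG = 0.3 + 8.314 * 310 * ln(69.28) / 1000
dG = 11.2232 kJ/mol

11.2232 kJ/mol


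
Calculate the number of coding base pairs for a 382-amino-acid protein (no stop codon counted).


Each amino acid = 1 codon = 3 bp
bp = 382 * 3 = 1146 bp

1146 bp


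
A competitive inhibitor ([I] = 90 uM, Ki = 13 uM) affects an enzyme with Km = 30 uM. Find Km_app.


Km_app = Km * (1 + [I]/Ki)
Km_app = 30 * (1 + 90/13)
Km_app = 237.6923 uM

237.6923 uM


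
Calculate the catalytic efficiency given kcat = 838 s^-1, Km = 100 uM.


Catalytic efficiency = kcat / Km
= 838 / 100
= 8.38 uM^-1*s^-1

8.38 uM^-1*s^-1


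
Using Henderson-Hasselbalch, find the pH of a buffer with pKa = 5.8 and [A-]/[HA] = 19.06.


pH = pKa + log10([A-]/[HA])
pH = 5.8 + log10(19.06)
pH = 7.0801

7.0801


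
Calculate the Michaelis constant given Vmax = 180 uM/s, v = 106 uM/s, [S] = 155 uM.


Km = [S] * (Vmax - v) / v
Km = 155 * (180 - 106) / 106
Km = 108.2075 uM

108.2075 uM


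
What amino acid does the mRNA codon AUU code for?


Standard genetic code lookup.
Codon AUU -> Ile

Ile


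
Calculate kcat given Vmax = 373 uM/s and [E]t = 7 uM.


kcat = Vmax / [E]t
kcat = 373 / 7
kcat = 53.2857 s^-1

53.2857 s^-1


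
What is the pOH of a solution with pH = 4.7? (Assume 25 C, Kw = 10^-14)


pOH = 14 - pH
pOH = 14 - 4.7
pOH = 9.3

9.3


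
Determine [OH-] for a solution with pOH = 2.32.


[OH-] = 10^(-pOH)
[OH-] = 10^(-2.32)
[OH-] = 0.0048 M

0.0048 M


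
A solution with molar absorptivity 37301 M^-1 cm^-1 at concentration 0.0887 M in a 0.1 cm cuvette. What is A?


A = epsilon * c * l
A = 37301 * 0.0887 * 0.1
A = 330.8599

330.8599


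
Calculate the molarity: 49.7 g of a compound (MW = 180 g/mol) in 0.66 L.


C = (mass / MW) / volume
C = (49.7 / 180) / 0.66
C = 0.4184 M

0.4184 M


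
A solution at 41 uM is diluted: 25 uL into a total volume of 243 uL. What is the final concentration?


C2 = C1 * V1 / V2
C2 = 41 * 25 / 243
C2 = 4.2181 uM

4.2181 uM


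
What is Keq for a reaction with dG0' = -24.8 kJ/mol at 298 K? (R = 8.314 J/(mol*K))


Keq = exp(-dG0 * 1000 / (R * T))
Keq = exp(-(-24.8) * 1000 / (8.314 * 298))
Keq = 22243.3845

22243.3845


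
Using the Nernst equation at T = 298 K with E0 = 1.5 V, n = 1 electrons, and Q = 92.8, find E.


E = E0 - (RT/nF) * ln(Q)
E = 1.5 - (8.314 * 298 / (1 * 96485)) * ln(92.8)
E = 1.3837 V

1.3837 V


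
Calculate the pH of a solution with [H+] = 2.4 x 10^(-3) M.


pH = -log10([H+])
pH = -log10(2.4 x 10^(-3))
pH = 2.6198

2.6198


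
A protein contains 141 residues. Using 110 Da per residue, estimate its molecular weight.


MW = n_residues * 110 Da
MW = 141 * 110
MW = 15510 Da

15510 Da


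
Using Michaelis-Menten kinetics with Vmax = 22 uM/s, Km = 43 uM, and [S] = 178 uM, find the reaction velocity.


v = Vmax * [S] / (Km + [S])
v = 22 * 178 / (43 + 178)
v = 17.7195 uM/s

17.7195 uM/s


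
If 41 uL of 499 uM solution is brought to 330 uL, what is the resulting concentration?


C2 = C1 * V1 / V2
C2 = 499 * 41 / 330
C2 = 61.997 uM

61.997 uM


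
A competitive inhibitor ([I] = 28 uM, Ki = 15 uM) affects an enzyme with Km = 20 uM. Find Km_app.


Km_app = Km * (1 + [I]/Ki)
Km_app = 20 * (1 + 28/15)
Km_app = 57.3333 uM

57.3333 uM


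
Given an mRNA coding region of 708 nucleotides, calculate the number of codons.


codons = nucleotides / 3
codons = 708 / 3 = 236

236


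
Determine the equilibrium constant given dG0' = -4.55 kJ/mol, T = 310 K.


Keq = exp(-dG0 * 1000 / (R * T))
Keq = exp(-(-4.55) * 1000 / (8.314 * 310))
Keq = 5.8438

5.8438


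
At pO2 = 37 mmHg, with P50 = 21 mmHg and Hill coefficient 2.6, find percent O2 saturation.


Y = pO2^n / (P50^n + pO2^n)
Y = 37^2.6 / (21^2.6 + 37^2.6)
Y = 81.35%

81.35%


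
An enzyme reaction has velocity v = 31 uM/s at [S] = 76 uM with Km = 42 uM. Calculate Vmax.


Vmax = v * (Km + [S]) / [S]
Vmax = 31 * (42 + 76) / 76
Vmax = 48.1316 uM/s

48.1316 uM/s


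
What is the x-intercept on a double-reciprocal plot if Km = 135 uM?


x-intercept = -1/Km
= -1/135
= -0.0074 1/uM

-0.0074 1/uM


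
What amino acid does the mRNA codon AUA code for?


Standard genetic code lookup.
Codon AUA -> Ile

Ile


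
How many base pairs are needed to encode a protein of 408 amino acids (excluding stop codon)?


Each amino acid = 1 codon = 3 bp
bp = 408 * 3 = 1224 bp

1224 bp


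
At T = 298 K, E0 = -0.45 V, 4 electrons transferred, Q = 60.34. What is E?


E = E0 - (RT/nF) * ln(Q)
E = -0.45 - (8.314 * 298 / (4 * 96485)) * ln(60.34)
E = -0.4763 V

-0.4763 V


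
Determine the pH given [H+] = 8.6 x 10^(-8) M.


pH = -log10([H+])
pH = -log10(8.6 x 10^(-8))
pH = 7.0655

7.0655


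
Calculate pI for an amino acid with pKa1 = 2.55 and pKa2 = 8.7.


pI = (pKa1 + pKa2) / 2
pI = (2.55 + 8.7) / 2
pI = 5.625

5.625


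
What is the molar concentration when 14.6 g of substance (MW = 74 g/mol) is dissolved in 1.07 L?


C = (mass / MW) / volume
C = (14.6 / 74) / 1.07
C = 0.1844 M

0.1844 M


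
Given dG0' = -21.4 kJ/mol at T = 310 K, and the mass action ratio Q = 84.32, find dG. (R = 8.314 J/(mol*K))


dG = dG0' + RT * ln(Q) / 1000
dG = -21.4 + 8.314 * 310 * ln(84.32) / 1000
dG = -9.9705 kJ/mol

-9.9705 kJ/mol


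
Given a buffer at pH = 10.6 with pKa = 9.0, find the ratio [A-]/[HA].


[A-]/[HA] = 10^(pH - pKa)
= 10^(10.6 - 9.0)
= 39.8107

39.8107


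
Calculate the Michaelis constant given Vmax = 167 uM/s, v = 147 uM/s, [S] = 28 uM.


Km = [S] * (Vmax - v) / v
Km = 28 * (167 - 147) / 147
Km = 3.8095 uM

3.8095 uM


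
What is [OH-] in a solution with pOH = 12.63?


[OH-] = 10^(-pOH)
[OH-] = 10^(-12.63)
[OH-] = 2.344e-13 M

2.344e-13 M


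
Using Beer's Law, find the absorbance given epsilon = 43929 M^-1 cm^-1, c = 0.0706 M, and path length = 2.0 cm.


A = epsilon * c * l
A = 43929 * 0.0706 * 2.0
A = 6202.7748

6202.7748


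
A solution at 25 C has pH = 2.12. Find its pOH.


pOH = 14 - pH
pOH = 14 - 2.12
pOH = 11.88

11.88


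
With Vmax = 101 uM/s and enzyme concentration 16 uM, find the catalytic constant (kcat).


kcat = Vmax / [E]t
kcat = 101 / 16
kcat = 6.3125 s^-1

6.3125 s^-1


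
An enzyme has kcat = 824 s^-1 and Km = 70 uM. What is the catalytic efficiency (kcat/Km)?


Catalytic efficiency = kcat / Km
= 824 / 70
= 11.7714 uM^-1*s^-1

11.7714 uM^-1*s^-1


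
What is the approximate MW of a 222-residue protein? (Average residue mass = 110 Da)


MW = n_residues * 110 Da
MW = 222 * 110
MW = 24420 Da

24420 Da


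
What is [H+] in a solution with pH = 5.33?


[H+] = 10^(-pH)
[H+] = 10^(-5.33)
[H+] = 4.677e-06 M

4.677e-06 M


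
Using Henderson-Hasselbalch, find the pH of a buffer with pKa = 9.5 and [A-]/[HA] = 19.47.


pH = pKa + log10([A-]/[HA])
pH = 9.5 + log10(19.47)
pH = 10.7894

10.7894


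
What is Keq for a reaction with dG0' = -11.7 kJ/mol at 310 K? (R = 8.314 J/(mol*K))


Keq = exp(-dG0 * 1000 / (R * T))
Keq = exp(-(-11.7) * 1000 / (8.314 * 310))
Keq = 93.65

93.65


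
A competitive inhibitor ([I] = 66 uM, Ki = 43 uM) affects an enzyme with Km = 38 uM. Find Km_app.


Km_app = Km * (1 + [I]/Ki)
Km_app = 38 * (1 + 66/43)
Km_app = 96.3256 uM

96.3256 uM


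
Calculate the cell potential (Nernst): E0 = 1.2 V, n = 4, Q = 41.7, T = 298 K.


E = E0 - (RT/nF) * ln(Q)
E = 1.2 - (8.314 * 298 / (4 * 96485)) * ln(41.7)
E = 1.1761 V

1.1761 V


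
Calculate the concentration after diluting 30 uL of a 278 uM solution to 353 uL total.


C2 = C1 * V1 / V2
C2 = 278 * 30 / 353
C2 = 23.6261 uM

23.6261 uM


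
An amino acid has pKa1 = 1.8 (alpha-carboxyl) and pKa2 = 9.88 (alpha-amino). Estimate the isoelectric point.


pI = (pKa1 + pKa2) / 2
pI = (1.8 + 9.88) / 2
pI = 5.84

5.84


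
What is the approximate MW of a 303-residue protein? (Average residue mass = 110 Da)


MW = n_residues * 110 Da
MW = 303 * 110
MW = 33330 Da

33330 Da


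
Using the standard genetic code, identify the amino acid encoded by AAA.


Standard genetic code lookup.
Codon AAA -> Lys

Lys


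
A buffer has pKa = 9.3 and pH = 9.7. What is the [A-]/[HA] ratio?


[A-]/[HA] = 10^(pH - pKa)
= 10^(9.7 - 9.3)
= 2.5119

2.5119


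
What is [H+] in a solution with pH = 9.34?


[H+] = 10^(-pH)
[H+] = 10^(-9.34)
[H+] = 4.571e-10 M

4.571e-10 M


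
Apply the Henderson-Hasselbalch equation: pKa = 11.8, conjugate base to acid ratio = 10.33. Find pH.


pH = pKa + log10([A-]/[HA])
pH = 11.8 + log10(10.33)
pH = 12.8141

12.8141


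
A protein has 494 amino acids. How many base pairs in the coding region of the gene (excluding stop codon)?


Each amino acid = 1 codon = 3 bp
bp = 494 * 3 = 1482 bp

1482 bp


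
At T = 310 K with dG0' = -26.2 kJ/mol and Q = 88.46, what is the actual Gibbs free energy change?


dG = dG0' + RT * ln(Q) / 1000
dG = -26.2 + 8.314 * 310 * ln(88.46) / 1000
dG = -14.6469 kJ/mol

-14.6469 kJ/mol


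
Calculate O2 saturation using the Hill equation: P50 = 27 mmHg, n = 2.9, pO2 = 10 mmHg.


Y = pO2^n / (P50^n + pO2^n)
Y = 10^2.9 / (27^2.9 + 10^2.9)
Y = 5.31%

5.31%


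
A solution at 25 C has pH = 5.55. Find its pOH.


pOH = 14 - pH
pOH = 14 - 5.55
pOH = 8.45

8.45


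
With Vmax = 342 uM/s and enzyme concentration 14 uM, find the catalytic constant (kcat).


kcat = Vmax / [E]t
kcat = 342 / 14
kcat = 24.4286 s^-1

24.4286 s^-1


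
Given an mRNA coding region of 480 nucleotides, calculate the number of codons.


codons = nucleotides / 3
codons = 480 / 3 = 160

160


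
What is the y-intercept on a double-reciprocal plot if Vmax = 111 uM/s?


y-intercept = 1/Vmax
= 1/111
= 0.009 s/uM

0.009 s/uM


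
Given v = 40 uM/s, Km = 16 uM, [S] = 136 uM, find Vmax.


Vmax = v * (Km + [S]) / [S]
Vmax = 40 * (16 + 136) / 136
Vmax = 44.7059 uM/s

44.7059 uM/s


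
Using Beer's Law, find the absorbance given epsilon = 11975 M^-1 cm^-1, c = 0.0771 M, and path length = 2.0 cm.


A = epsilon * c * l
A = 11975 * 0.0771 * 2.0
A = 1846.545

1846.545


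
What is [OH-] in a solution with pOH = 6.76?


[OH-] = 10^(-pOH)
[OH-] = 10^(-6.76)
[OH-] = 1.738e-07 M

1.738e-07 M


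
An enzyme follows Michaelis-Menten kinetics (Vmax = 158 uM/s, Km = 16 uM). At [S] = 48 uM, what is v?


v = Vmax * [S] / (Km + [S])
v = 158 * 48 / (16 + 48)
v = 118.5 uM/s

118.5 uM/s


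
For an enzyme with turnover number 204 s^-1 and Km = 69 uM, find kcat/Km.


Catalytic efficiency = kcat / Km
= 204 / 69
= 2.9565 uM^-1*s^-1

2.9565 uM^-1*s^-1


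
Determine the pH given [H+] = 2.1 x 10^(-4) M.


pH = -log10([H+])
pH = -log10(2.1 x 10^(-4))
pH = 3.6778

3.6778


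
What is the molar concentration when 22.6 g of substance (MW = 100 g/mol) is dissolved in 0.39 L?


C = (mass / MW) / volume
C = (22.6 / 100) / 0.39
C = 0.5795 M

0.5795 M


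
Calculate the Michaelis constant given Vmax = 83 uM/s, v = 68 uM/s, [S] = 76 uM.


Km = [S] * (Vmax - v) / v
Km = 76 * (83 - 68) / 68
Km = 16.7647 uM

16.7647 uM


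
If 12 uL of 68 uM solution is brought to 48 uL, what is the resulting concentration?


C2 = C1 * V1 / V2
C2 = 68 * 12 / 48
C2 = 17.0 uM

17.0 uM


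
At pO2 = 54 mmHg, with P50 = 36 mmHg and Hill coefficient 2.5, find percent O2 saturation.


Y = pO2^n / (P50^n + pO2^n)
Y = 54^2.5 / (36^2.5 + 54^2.5)
Y = 73.37%

73.37%


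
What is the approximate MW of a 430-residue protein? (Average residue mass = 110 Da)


MW = n_residues * 110 Da
MW = 430 * 110
MW = 47300 Da

47300 Da


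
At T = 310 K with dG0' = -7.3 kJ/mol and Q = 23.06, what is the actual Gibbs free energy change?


dG = dG0' + RT * ln(Q) / 1000
dG = -7.3 + 8.314 * 310 * ln(23.06) / 1000
dG = 0.7879 kJ/mol

0.7879 kJ/mol


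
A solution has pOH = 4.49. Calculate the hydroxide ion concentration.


[OH-] = 10^(-pOH)
[OH-] = 10^(-4.49)
[OH-] = 3.236e-05 M

3.236e-05 M
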